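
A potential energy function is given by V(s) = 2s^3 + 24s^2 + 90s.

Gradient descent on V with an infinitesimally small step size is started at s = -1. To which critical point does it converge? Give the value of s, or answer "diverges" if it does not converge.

-3

V'(s) = 6(s + 3)(s + 5), so V'(-1) = 48.
Gradient descent moves in the -V' direction, i.e. s is decreasing.
The nearest critical point in that direction is s = -3, where V'' = 12 > 0 (a local minimum). The iterate converges there.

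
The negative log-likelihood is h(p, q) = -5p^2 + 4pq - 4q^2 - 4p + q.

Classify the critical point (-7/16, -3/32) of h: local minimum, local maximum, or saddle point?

local maximum

The Hessian of h is constant: H = [[-10, 4], [4, -8]].
det(H) = (-10)·(-8) − 4² = 64.
det(H) > 0 and tr(H) = -18 < 0, so H is negative definite and the point is a local maximum.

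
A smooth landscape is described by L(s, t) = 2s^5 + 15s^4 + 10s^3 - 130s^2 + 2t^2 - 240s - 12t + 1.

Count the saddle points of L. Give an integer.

2

L separates as a function of s plus a function of t, so ∇L=0 decouples.
∂L/∂s = 10(s - 2)(s + 1)(s + 3)(s + 4) = 0 at s ∈ {-4, -3, -1, 2}; ∂L/∂t = 4(t - 3) = 0 at t ∈ {3}.
The Hessian is diagonal: diag(L_ss, L_tt). Second derivatives: L_ss(-4)=-180, L_ss(-3)=100, L_ss(-1)=-180, L_ss(2)=900; L_tt(3)=4.
Saddle points occur where the two diagonal entries have opposite signs: (-4, 3), (-1, 3). Count: 2.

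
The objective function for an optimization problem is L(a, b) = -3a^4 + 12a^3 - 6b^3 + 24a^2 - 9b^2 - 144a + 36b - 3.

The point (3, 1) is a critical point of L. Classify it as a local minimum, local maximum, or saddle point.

local maximum

The mixed partial ∂²L/∂a∂b is 0, so the Hessian at any point is diag(L_aa, L_bb) = diag(12(-3a^2 + 6a + 4), -18(2b + 1)).
At (3, 1): H = diag(-60, -54).
Both eigenvalues are negative, so H is negative definite: a local maximum.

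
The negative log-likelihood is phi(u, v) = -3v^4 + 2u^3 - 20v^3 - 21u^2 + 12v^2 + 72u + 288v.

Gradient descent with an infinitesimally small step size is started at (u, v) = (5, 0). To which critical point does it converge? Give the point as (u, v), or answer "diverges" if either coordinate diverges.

(4, -3)

phi is separable, so gradient descent decouples: u follows -∂phi/∂u, v follows -∂phi/∂v.
∂phi/∂u = 6(u - 4)(u - 3); at u=5 this is 12, so u decreases.
∂phi/∂v = -12(v - 2)(v + 3)(v + 4); at v=0 this is 288, so v decreases.
u converges to its nearest critical value 4 (a local min of the u-part); v converges to -3. The iterate converges to (4, -3).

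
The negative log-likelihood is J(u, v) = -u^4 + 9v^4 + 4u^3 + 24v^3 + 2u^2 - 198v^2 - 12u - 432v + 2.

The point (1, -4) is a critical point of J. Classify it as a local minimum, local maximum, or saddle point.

The mixed partial ∂²J/∂u∂v is 0, so the Hessian at any point is diag(J_uu, J_vv) = diag(4(-3u^2 + 6u + 1), 36(3v^2 + 4v - 11)).
At (1, -4): H = diag(16, 756).
Both eigenvalues are positive, so H is positive definite: a local minimum.

local minimum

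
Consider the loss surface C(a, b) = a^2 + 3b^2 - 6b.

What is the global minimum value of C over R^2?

-3

C(a,b) separates as P(a) + Q(b), so its minimum is min P + min Q.
P'(a) = 2a vanishes at a ∈ {0}; Q'(b) = 6b - 6 vanishes at b ∈ {1}.
Local minima of P (where P''>0): P(0)=0. Local minima of Q: Q(1)=-3.
So the global minimum of C is P(0) + Q(1) = 0 − 3 = -3, attained at (0, 1).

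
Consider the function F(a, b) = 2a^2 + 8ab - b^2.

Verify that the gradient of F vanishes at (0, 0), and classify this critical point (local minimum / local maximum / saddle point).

saddle point

∇F = (4a + 8b, 8a - 2b); substituting (0, 0) gives ∇F = (0, 0), so (0, 0) is indeed a critical point.
The Hessian of F is constant: H = [[4, 8], [8, -2]].
det(H) = 4·(-2) − 8² = -72.
Since det(H) < 0, H is indefinite and the critical point is a saddle point.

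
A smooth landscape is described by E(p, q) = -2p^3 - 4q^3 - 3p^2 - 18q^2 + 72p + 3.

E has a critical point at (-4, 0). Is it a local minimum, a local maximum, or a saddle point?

saddle point

The mixed partial ∂²E/∂p∂q is 0, so the Hessian at any point is diag(E_pp, E_qq) = diag(-6(2p + 1), -12(2q + 3)).
At (-4, 0): H = diag(42, -36).
The eigenvalues have opposite signs, so H is indefinite: a saddle point.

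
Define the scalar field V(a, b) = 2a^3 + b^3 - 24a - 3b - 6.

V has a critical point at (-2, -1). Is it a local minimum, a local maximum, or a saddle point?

The mixed partial ∂²V/∂a∂b is 0, so the Hessian at any point is diag(V_aa, V_bb) = diag(12a, 6b).
At (-2, -1): H = diag(-24, -6).
Both eigenvalues are negative, so H is negative definite: a local maximum.

local maximum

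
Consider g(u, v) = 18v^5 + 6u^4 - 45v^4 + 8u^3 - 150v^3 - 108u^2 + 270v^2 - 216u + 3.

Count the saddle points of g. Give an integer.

g separates as a function of u plus a function of v, so ∇g=0 decouples.
∂g/∂u = 24(u - 3)(u + 1)(u + 3) = 0 at u ∈ {-3, -1, 3}; ∂g/∂v = 90v(v - 3)(v - 1)(v + 2) = 0 at v ∈ {-2, 0, 1, 3}.
The Hessian is diagonal: diag(g_uu, g_vv). Second derivatives: g_uu(-3)=288, g_uu(-1)=-192, g_uu(3)=576; g_vv(-2)=-2700, g_vv(0)=540, g_vv(1)=-540, g_vv(3)=2700.
Saddle points occur where the two diagonal entries have opposite signs: (-3, -2), (-3, 1), (-1, 0), (-1, 3), (3, -2), (3, 1). Count: 6.

6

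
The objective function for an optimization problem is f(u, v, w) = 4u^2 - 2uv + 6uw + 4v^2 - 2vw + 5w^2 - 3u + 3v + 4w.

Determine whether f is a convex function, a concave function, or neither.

f is quadratic, so its Hessian is the constant matrix H = [[8, -2, 6], [-2, 8, -2], [6, -2, 10]].
Leading principal minors: 8, 60, 328.
All positive ⇒ H ≻ 0 ⇒ convex.

convex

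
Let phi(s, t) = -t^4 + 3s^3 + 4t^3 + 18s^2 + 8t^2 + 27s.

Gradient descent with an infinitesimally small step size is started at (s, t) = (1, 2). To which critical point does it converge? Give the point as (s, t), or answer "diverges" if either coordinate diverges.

phi is separable, so gradient descent decouples: s follows -∂phi/∂s, t follows -∂phi/∂t.
∂phi/∂s = 9(s + 1)(s + 3); at s=1 this is 72, so s decreases.
∂phi/∂t = -4t(t - 4)(t + 1); at t=2 this is 48, so t decreases.
s converges to its nearest critical value -1 (a local min of the s-part); t converges to 0. The iterate converges to (-1, 0).

(-1, 0)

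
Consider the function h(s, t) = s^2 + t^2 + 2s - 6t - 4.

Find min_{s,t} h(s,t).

h(s,t) separates as P(s) + Q(t) − 4, so its minimum is min P + min Q − 4.
P'(s) = 2s + 2 vanishes at s ∈ {-1}; Q'(t) = 2(t - 3) vanishes at t ∈ {3}.
Local minima of P (where P''>0): P(-1)=-1. Local minima of Q: Q(3)=-9.
So the global minimum of h is P(-1) + Q(3) − 4 = -1 − 9 − 4 = -14, attained at (-1, 3).

-14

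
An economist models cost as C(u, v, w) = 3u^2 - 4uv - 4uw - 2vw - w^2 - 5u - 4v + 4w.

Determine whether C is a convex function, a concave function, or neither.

neither

C is quadratic, so its Hessian is the constant matrix H = [[6, -4, -4], [-4, 0, -2], [-4, -2, -2]].
Leading principal minors: 6, -16, -56.
Neither pattern holds ⇒ H is indefinite ⇒ neither convex nor concave.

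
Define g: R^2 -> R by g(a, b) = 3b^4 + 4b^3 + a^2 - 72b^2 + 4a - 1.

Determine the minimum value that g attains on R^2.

-645

g(a,b) separates as P(a) + Q(b) − 1, so its minimum is min P + min Q − 1.
P'(a) = 2a + 4 vanishes at a ∈ {-2}; Q'(b) = 12b(b - 3)(b + 4) vanishes at b ∈ {-4, 0, 3}.
Local minima of P (where P''>0): P(-2)=-4. Local minima of Q: Q(-4)=-640, Q(3)=-297.
So the global minimum of g is P(-2) + Q(-4) − 1 = -4 − 640 − 1 = -645, attained at (-2, -4).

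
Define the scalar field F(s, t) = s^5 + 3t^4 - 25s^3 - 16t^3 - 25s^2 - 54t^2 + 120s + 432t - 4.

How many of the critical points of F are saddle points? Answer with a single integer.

6

F separates as a function of s plus a function of t, so ∇F=0 decouples.
∂F/∂s = 5(s - 4)(s - 1)(s + 2)(s + 3) = 0 at s ∈ {-3, -2, 1, 4}; ∂F/∂t = 12(t - 4)(t - 3)(t + 3) = 0 at t ∈ {-3, 3, 4}.
The Hessian is diagonal: diag(F_ss, F_tt). Second derivatives: F_ss(-3)=-140, F_ss(-2)=90, F_ss(1)=-180, F_ss(4)=630; F_tt(-3)=504, F_tt(3)=-72, F_tt(4)=84.
Saddle points occur where the two diagonal entries have opposite signs: (-3, -3), (-3, 4), (-2, 3), (1, -3), (1, 4), (4, 3). Count: 6.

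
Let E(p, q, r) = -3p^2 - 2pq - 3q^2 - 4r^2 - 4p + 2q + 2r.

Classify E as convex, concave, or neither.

E is quadratic, so its Hessian is the constant matrix H = [[-6, -2, 0], [-2, -6, 0], [0, 0, -8]].
Leading principal minors: -6, 32, -256.
Signs alternate −, +, − ⇒ H ≺ 0 ⇒ concave.

concave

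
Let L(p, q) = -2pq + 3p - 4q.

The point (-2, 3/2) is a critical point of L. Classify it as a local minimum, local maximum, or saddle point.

saddle point

The Hessian of L is constant: H = [[0, -2], [-2, 0]].
det(H) = 0·0 − (-2)² = -4.
Since det(H) < 0, H is indefinite and the critical point is a saddle point.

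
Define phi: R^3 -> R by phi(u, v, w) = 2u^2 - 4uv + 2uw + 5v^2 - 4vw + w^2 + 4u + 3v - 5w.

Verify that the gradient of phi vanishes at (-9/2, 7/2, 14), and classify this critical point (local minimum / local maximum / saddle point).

local minimum

∇phi = (4u - 4v + 2w + 4, -4u + 10v - 4w + 3, 2u - 4v + 2w - 5); substituting (-9/2, 7/2, 14) gives ∇phi = (0, 0, 0), so (-9/2, 7/2, 14) is indeed a critical point.
The Hessian is constant: H = [[4, -4, 2], [-4, 10, -4], [2, -4, 2]].
Leading principal minors: Δ₁ = 4, Δ₂ = 24, Δ₃ = 8.
All leading minors are positive, so H is positive definite: a local minimum.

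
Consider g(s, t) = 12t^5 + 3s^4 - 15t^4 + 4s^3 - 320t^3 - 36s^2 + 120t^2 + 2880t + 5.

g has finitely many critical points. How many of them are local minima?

4

g separates as a function of s plus a function of t, so ∇g=0 decouples.
∂g/∂s = 12s(s - 2)(s + 3) = 0 at s ∈ {-3, 0, 2}; ∂g/∂t = 60(t - 4)(t - 2)(t + 2)(t + 3) = 0 at t ∈ {-3, -2, 2, 4}.
The Hessian is diagonal: diag(g_ss, g_tt). Second derivatives: g_ss(-3)=180, g_ss(0)=-72, g_ss(2)=120; g_tt(-3)=-2100, g_tt(-2)=1440, g_tt(2)=-2400, g_tt(4)=5040.
Local minima occur where both diagonal entries positive: (-3, -2), (-3, 4), (2, -2), (2, 4). Count: 4.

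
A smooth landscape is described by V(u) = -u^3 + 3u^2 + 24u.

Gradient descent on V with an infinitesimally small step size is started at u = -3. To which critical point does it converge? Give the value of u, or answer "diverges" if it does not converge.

-2

V'(u) = -3(u - 4)(u + 2), so V'(-3) = -21.
Gradient descent moves in the -V' direction, i.e. u is increasing.
The nearest critical point in that direction is u = -2, where V'' = 18 > 0 (a local minimum). The iterate converges there.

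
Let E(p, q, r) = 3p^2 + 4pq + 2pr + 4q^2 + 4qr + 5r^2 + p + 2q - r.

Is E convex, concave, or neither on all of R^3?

E is quadratic, so its Hessian is the constant matrix H = [[6, 4, 2], [4, 8, 4], [2, 4, 10]].
Leading principal minors: 6, 32, 256.
All positive ⇒ H ≻ 0 ⇒ convex.

convex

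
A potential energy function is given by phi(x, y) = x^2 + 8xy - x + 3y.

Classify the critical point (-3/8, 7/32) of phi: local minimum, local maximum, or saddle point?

saddle point

The Hessian of phi is constant: H = [[2, 8], [8, 0]].
det(H) = 2·0 − 8² = -64.
Since det(H) < 0, H is indefinite and the critical point is a saddle point.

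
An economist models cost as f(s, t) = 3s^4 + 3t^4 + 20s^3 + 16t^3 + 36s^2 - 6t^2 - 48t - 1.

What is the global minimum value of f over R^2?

f(s,t) separates as P(s) + Q(t) − 1, so its minimum is min P + min Q − 1.
P'(s) = 12s(s + 2)(s + 3) vanishes at s ∈ {-3, -2, 0}; Q'(t) = 12(t - 1)(t + 1)(t + 4) vanishes at t ∈ {-4, -1, 1}.
Local minima of P (where P''>0): P(-3)=27, P(0)=0. Local minima of Q: Q(-4)=-160, Q(1)=-35.
So the global minimum of f is P(0) + Q(-4) − 1 = 0 − 160 − 1 = -161, attained at (0, -4).

-161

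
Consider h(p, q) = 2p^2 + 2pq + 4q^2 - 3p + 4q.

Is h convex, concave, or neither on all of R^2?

convex

h is quadratic, so its Hessian is the constant matrix H = [[4, 2], [2, 8]].
det(H) = 28, tr(H) = 12.
det(H) > 0 and tr(H) > 0, so H is positive definite everywhere: convex.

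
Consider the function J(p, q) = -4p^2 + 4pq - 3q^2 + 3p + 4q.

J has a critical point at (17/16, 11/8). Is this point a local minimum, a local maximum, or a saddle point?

local maximum

The Hessian of J is constant: H = [[-8, 4], [4, -6]].
det(H) = (-8)·(-6) − 4² = 32.
det(H) > 0 and tr(H) = -14 < 0, so H is negative definite and the point is a local maximum.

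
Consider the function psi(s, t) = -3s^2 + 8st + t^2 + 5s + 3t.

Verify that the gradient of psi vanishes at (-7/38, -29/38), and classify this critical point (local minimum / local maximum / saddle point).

saddle point

∇psi = (-6s + 8t + 5, 8s + 2t + 3); substituting (-7/38, -29/38) gives ∇psi = (0, 0), so (-7/38, -29/38) is indeed a critical point.
The Hessian of psi is constant: H = [[-6, 8], [8, 2]].
det(H) = (-6)·2 − 8² = -76.
Since det(H) < 0, H is indefinite and the critical point is a saddle point.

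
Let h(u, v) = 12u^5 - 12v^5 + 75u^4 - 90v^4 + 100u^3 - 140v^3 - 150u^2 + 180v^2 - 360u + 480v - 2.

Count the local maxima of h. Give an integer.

4

h separates as a function of u plus a function of v, so ∇h=0 decouples.
∂h/∂u = 60(u - 1)(u + 1)(u + 2)(u + 3) = 0 at u ∈ {-3, -2, -1, 1}; ∂h/∂v = -60(v - 1)(v + 1)(v + 2)(v + 4) = 0 at v ∈ {-4, -2, -1, 1}.
The Hessian is diagonal: diag(h_uu, h_vv). Second derivatives: h_uu(-3)=-480, h_uu(-2)=180, h_uu(-1)=-240, h_uu(1)=1440; h_vv(-4)=1800, h_vv(-2)=-360, h_vv(-1)=360, h_vv(1)=-1800.
Local maxima occur where both diagonal entries negative: (-3, -2), (-3, 1), (-1, -2), (-1, 1). Count: 4.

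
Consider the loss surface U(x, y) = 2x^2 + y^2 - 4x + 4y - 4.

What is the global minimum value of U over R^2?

-10

U(x,y) separates as P(x) + Q(y) − 4, so its minimum is min P + min Q − 4.
P'(x) = 4x - 4 vanishes at x ∈ {1}; Q'(y) = 2y + 4 vanishes at y ∈ {-2}.
Local minima of P (where P''>0): P(1)=-2. Local minima of Q: Q(-2)=-4.
So the global minimum of U is P(1) + Q(-2) − 4 = -2 − 4 − 4 = -10, attained at (1, -2).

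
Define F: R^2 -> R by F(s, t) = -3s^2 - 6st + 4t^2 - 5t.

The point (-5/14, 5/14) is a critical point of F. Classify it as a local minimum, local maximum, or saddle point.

saddle point

The Hessian of F is constant: H = [[-6, -6], [-6, 8]].
det(H) = (-6)·8 − (-6)² = -84.
Since det(H) < 0, H is indefinite and the critical point is a saddle point.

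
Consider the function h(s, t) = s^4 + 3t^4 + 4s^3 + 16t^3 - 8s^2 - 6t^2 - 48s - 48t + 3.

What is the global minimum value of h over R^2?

h(s,t) separates as P(s) + Q(t) + 3, so its minimum is min P + min Q + 3.
P'(s) = 4(s - 2)(s + 2)(s + 3) vanishes at s ∈ {-3, -2, 2}; Q'(t) = 12(t - 1)(t + 1)(t + 4) vanishes at t ∈ {-4, -1, 1}.
Local minima of P (where P''>0): P(-3)=45, P(2)=-80. Local minima of Q: Q(-4)=-160, Q(1)=-35.
So the global minimum of h is P(2) + Q(-4) + 3 = -80 − 160 + 3 = -237, attained at (2, -4).

-237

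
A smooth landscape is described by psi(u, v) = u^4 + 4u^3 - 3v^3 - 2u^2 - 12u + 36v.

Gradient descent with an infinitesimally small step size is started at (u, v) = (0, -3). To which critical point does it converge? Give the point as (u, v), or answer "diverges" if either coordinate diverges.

psi is separable, so gradient descent decouples: u follows -∂psi/∂u, v follows -∂psi/∂v.
∂psi/∂u = 4(u - 1)(u + 1)(u + 3); at u=0 this is -12, so u increases.
∂psi/∂v = -9(v - 2)(v + 2); at v=-3 this is -45, so v increases.
u converges to its nearest critical value 1 (a local min of the u-part); v converges to -2. The iterate converges to (1, -2).

(1, -2)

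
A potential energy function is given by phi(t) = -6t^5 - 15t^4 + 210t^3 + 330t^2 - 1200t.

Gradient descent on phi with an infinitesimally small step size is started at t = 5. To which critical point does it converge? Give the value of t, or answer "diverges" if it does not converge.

diverges

phi'(t) = -30(t - 4)(t - 1)(t + 2)(t + 5), so phi'(5) = -8400.
Gradient descent moves in the -phi' direction, i.e. t is increasing.
There is no critical point above t=5, and phi' keeps the same sign, so the iterate runs off to +∞.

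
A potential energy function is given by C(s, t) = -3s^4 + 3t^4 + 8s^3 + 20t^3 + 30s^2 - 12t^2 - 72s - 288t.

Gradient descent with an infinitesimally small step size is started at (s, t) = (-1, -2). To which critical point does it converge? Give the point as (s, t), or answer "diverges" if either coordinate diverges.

(1, 2)

C is separable, so gradient descent decouples: s follows -∂C/∂s, t follows -∂C/∂t.
∂C/∂s = -12(s - 3)(s - 1)(s + 2); at s=-1 this is -96, so s increases.
∂C/∂t = 12(t - 2)(t + 3)(t + 4); at t=-2 this is -96, so t increases.
s converges to its nearest critical value 1 (a local min of the s-part); t converges to 2. The iterate converges to (1, 2).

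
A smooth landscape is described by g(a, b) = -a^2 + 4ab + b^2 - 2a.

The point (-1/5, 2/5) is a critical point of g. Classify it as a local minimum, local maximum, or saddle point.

saddle point

The Hessian of g is constant: H = [[-2, 4], [4, 2]].
det(H) = (-2)·2 − 4² = -20.
Since det(H) < 0, H is indefinite and the critical point is a saddle point.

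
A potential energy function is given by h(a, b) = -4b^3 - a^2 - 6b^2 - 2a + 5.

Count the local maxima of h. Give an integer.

h separates as a function of a plus a function of b, so ∇h=0 decouples.
∂h/∂a = -2(a + 1) = 0 at a ∈ {-1}; ∂h/∂b = -12b(b + 1) = 0 at b ∈ {-1, 0}.
The Hessian is diagonal: diag(h_aa, h_bb). Second derivatives: h_aa(-1)=-2; h_bb(-1)=12, h_bb(0)=-12.
Local maxima occur where both diagonal entries negative: (-1, 0). Count: 1.

1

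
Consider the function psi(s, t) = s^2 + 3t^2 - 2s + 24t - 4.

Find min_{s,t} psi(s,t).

-53

psi(s,t) separates as P(s) + Q(t) − 4, so its minimum is min P + min Q − 4.
P'(s) = 2s - 2 vanishes at s ∈ {1}; Q'(t) = 6(t + 4) vanishes at t ∈ {-4}.
Local minima of P (where P''>0): P(1)=-1. Local minima of Q: Q(-4)=-48.
So the global minimum of psi is P(1) + Q(-4) − 4 = -1 − 48 − 4 = -53, attained at (1, -4).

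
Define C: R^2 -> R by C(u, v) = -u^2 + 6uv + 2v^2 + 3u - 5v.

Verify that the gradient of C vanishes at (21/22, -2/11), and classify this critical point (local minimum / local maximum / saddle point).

saddle point

∇C = (-2u + 6v + 3, 6u + 4v - 5); substituting (21/22, -2/11) gives ∇C = (0, 0), so (21/22, -2/11) is indeed a critical point.
The Hessian of C is constant: H = [[-2, 6], [6, 4]].
det(H) = (-2)·4 − 6² = -44.
Since det(H) < 0, H is indefinite and the critical point is a saddle point.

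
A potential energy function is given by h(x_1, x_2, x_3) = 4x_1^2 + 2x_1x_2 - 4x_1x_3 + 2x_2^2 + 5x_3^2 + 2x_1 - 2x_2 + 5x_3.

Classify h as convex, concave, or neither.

h is quadratic, so its Hessian is the constant matrix H = [[8, 2, -4], [2, 4, 0], [-4, 0, 10]].
Leading principal minors: 8, 28, 216.
All positive ⇒ H ≻ 0 ⇒ convex.

convex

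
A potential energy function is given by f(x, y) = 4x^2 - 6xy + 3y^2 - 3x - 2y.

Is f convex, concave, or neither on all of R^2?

convex

f is quadratic, so its Hessian is the constant matrix H = [[8, -6], [-6, 6]].
det(H) = 12, tr(H) = 14.
det(H) > 0 and tr(H) > 0, so H is positive definite everywhere: convex.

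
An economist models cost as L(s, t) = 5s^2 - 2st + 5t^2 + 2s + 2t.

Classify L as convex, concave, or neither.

convex

L is quadratic, so its Hessian is the constant matrix H = [[10, -2], [-2, 10]].
det(H) = 96, tr(H) = 20.
det(H) > 0 and tr(H) > 0, so H is positive definite everywhere: convex.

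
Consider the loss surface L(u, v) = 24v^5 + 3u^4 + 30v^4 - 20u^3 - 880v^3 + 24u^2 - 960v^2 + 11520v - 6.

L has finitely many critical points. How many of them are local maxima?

2

L separates as a function of u plus a function of v, so ∇L=0 decouples.
∂L/∂u = 12u(u - 4)(u - 1) = 0 at u ∈ {0, 1, 4}; ∂L/∂v = 120(v - 4)(v - 2)(v + 3)(v + 4) = 0 at v ∈ {-4, -3, 2, 4}.
The Hessian is diagonal: diag(L_uu, L_vv). Second derivatives: L_uu(0)=48, L_uu(1)=-36, L_uu(4)=144; L_vv(-4)=-5760, L_vv(-3)=4200, L_vv(2)=-7200, L_vv(4)=13440.
Local maxima occur where both diagonal entries negative: (1, -4), (1, 2). Count: 2.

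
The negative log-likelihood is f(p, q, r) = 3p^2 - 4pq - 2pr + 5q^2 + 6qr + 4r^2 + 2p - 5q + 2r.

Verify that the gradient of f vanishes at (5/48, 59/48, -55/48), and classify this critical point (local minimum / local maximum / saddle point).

local minimum

∇f = (6p - 4q - 2r + 2, -4p + 10q + 6r - 5, -2p + 6q + 8r + 2); substituting (5/48, 59/48, -55/48) gives ∇f = (0, 0, 0), so (5/48, 59/48, -55/48) is indeed a critical point.
The Hessian is constant: H = [[6, -4, -2], [-4, 10, 6], [-2, 6, 8]].
Leading principal minors: Δ₁ = 6, Δ₂ = 44, Δ₃ = 192.
All leading minors are positive, so H is positive definite: a local minimum.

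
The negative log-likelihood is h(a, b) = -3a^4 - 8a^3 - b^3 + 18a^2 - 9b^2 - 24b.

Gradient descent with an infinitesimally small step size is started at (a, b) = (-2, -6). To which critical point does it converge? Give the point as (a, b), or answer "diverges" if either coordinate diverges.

(0, -4)

h is separable, so gradient descent decouples: a follows -∂h/∂a, b follows -∂h/∂b.
∂h/∂a = -12a(a - 1)(a + 3); at a=-2 this is -72, so a increases.
∂h/∂b = -3(b + 2)(b + 4); at b=-6 this is -24, so b increases.
a converges to its nearest critical value 0 (a local min of the a-part); b converges to -4. The iterate converges to (0, -4).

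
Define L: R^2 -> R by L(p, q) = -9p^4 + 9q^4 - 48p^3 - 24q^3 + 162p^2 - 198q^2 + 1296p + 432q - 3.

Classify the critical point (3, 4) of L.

saddle point

The mixed partial ∂²L/∂p∂q is 0, so the Hessian at any point is diag(L_pp, L_qq) = diag(36(-3p^2 - 8p + 9), 36(3q^2 - 4q - 11)).
At (3, 4): H = diag(-1512, 756).
The eigenvalues have opposite signs, so H is indefinite: a saddle point.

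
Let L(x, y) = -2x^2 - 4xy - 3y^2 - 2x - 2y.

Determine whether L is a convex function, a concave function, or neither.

L is quadratic, so its Hessian is the constant matrix H = [[-4, -4], [-4, -6]].
det(H) = 8, tr(H) = -10.
det(H) > 0 and tr(H) < 0, so H is negative definite everywhere: concave.

concave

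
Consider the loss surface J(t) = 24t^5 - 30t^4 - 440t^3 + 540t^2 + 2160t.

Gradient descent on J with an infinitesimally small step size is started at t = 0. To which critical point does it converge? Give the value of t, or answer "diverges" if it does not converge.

-1

J'(t) = 120(t - 3)(t - 2)(t + 1)(t + 3), so J'(0) = 2160.
Gradient descent moves in the -J' direction, i.e. t is decreasing.
The nearest critical point in that direction is t = -1, where J'' = 2880 > 0 (a local minimum). The iterate converges there.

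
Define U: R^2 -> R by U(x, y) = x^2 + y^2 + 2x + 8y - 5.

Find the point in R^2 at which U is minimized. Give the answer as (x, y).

(-1, -4)

U(x,y) separates as P(x) + Q(y) − 5, so its minimum is min P + min Q − 5.
P'(x) = 2x + 2 vanishes at x ∈ {-1}; Q'(y) = 2y + 8 vanishes at y ∈ {-4}.
Local minima of P (where P''>0): P(-1)=-1. Local minima of Q: Q(-4)=-16.
So the global minimum of U is P(-1) + Q(-4) − 5 = -1 − 16 − 5 = -22, attained at (-1, -4).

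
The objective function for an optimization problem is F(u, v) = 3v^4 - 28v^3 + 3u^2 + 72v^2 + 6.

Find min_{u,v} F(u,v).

6

F(u,v) separates as P(u) + Q(v) + 6, so its minimum is min P + min Q + 6.
P'(u) = 6u vanishes at u ∈ {0}; Q'(v) = 12v(v - 4)(v - 3) vanishes at v ∈ {0, 3, 4}.
Local minima of P (where P''>0): P(0)=0. Local minima of Q: Q(0)=0, Q(4)=128.
So the global minimum of F is P(0) + Q(0) + 6 = 0 + 0 + 6 = 6, attained at (0, 0).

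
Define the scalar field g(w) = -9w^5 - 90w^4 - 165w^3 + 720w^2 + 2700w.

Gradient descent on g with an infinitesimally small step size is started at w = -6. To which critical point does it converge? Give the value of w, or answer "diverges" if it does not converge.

-5

g'(w) = -45(w - 2)(w + 2)(w + 3)(w + 5), so g'(-6) = -4320.
Gradient descent moves in the -g' direction, i.e. w is increasing.
The nearest critical point in that direction is w = -5, where g'' = 1890 > 0 (a local minimum). The iterate converges there.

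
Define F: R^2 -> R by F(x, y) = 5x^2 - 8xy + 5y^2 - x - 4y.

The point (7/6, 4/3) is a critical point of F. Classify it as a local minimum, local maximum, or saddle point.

local minimum

The Hessian of F is constant: H = [[10, -8], [-8, 10]].
det(H) = 10·10 − (-8)² = 36.
det(H) > 0 and tr(H) = 20 > 0, so H is positive definite and the point is a local minimum.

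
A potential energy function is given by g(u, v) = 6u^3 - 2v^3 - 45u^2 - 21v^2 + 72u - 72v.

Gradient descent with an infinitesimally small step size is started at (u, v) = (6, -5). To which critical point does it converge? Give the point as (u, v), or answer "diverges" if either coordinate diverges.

(4, -4)

g is separable, so gradient descent decouples: u follows -∂g/∂u, v follows -∂g/∂v.
∂g/∂u = 18(u - 4)(u - 1); at u=6 this is 180, so u decreases.
∂g/∂v = -6(v + 3)(v + 4); at v=-5 this is -12, so v increases.
u converges to its nearest critical value 4 (a local min of the u-part); v converges to -4. The iterate converges to (4, -4).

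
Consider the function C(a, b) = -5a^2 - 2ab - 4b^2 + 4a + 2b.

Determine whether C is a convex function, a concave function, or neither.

C is quadratic, so its Hessian is the constant matrix H = [[-10, -2], [-2, -8]].
det(H) = 76, tr(H) = -18.
det(H) > 0 and tr(H) < 0, so H is negative definite everywhere: concave.

concave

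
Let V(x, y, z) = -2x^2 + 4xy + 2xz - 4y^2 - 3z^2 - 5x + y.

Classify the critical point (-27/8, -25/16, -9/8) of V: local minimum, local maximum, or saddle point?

local maximum

The Hessian is constant: H = [[-4, 4, 2], [4, -8, 0], [2, 0, -6]].
Leading principal minors: Δ₁ = -4, Δ₂ = 16, Δ₃ = -64.
The minors alternate sign starting negative (−, +, −), so H is negative definite: a local maximum.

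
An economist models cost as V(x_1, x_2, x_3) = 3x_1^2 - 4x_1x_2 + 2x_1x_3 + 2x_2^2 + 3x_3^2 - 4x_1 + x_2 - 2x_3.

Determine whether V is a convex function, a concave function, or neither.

convex

V is quadratic, so its Hessian is the constant matrix H = [[6, -4, 2], [-4, 4, 0], [2, 0, 6]].
Leading principal minors: 6, 8, 32.
All positive ⇒ H ≻ 0 ⇒ convex.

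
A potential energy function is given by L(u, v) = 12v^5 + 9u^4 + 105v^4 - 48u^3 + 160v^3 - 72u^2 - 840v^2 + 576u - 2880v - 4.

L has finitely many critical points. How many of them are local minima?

L separates as a function of u plus a function of v, so ∇L=0 decouples.
∂L/∂u = 36(u - 4)(u - 2)(u + 2) = 0 at u ∈ {-2, 2, 4}; ∂L/∂v = 60(v - 2)(v + 2)(v + 3)(v + 4) = 0 at v ∈ {-4, -3, -2, 2}.
The Hessian is diagonal: diag(L_uu, L_vv). Second derivatives: L_uu(-2)=864, L_uu(2)=-288, L_uu(4)=432; L_vv(-4)=-720, L_vv(-3)=300, L_vv(-2)=-480, L_vv(2)=7200.
Local minima occur where both diagonal entries positive: (-2, -3), (-2, 2), (4, -3), (4, 2). Count: 4.

4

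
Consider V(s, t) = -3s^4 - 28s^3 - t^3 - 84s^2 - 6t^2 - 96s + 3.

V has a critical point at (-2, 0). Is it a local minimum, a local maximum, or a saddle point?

The mixed partial ∂²V/∂s∂t is 0, so the Hessian at any point is diag(V_ss, V_tt) = diag(-12(3s^2 + 14s + 14), -6(t + 2)).
At (-2, 0): H = diag(24, -12).
The eigenvalues have opposite signs, so H is indefinite: a saddle point.

saddle point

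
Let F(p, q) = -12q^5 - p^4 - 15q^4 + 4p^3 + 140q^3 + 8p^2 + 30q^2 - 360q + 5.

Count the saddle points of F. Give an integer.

F separates as a function of p plus a function of q, so ∇F=0 decouples.
∂F/∂p = -4p(p - 4)(p + 1) = 0 at p ∈ {-1, 0, 4}; ∂F/∂q = -60(q - 2)(q - 1)(q + 1)(q + 3) = 0 at q ∈ {-3, -1, 1, 2}.
The Hessian is diagonal: diag(F_pp, F_qq). Second derivatives: F_pp(-1)=-20, F_pp(0)=16, F_pp(4)=-80; F_qq(-3)=2400, F_qq(-1)=-720, F_qq(1)=480, F_qq(2)=-900.
Saddle points occur where the two diagonal entries have opposite signs: (-1, -3), (-1, 1), (0, -1), (0, 2), (4, -3), (4, 1). Count: 6.

6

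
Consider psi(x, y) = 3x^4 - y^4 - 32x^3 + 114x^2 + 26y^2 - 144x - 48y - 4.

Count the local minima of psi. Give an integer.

2

psi separates as a function of x plus a function of y, so ∇psi=0 decouples.
∂psi/∂x = 12(x - 4)(x - 3)(x - 1) = 0 at x ∈ {1, 3, 4}; ∂psi/∂y = -4(y - 3)(y - 1)(y + 4) = 0 at y ∈ {-4, 1, 3}.
The Hessian is diagonal: diag(psi_xx, psi_yy). Second derivatives: psi_xx(1)=72, psi_xx(3)=-24, psi_xx(4)=36; psi_yy(-4)=-140, psi_yy(1)=40, psi_yy(3)=-56.
Local minima occur where both diagonal entries positive: (1, 1), (4, 1). Count: 2.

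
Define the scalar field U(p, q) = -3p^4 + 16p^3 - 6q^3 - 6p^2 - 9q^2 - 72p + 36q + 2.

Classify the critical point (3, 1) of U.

The mixed partial ∂²U/∂p∂q is 0, so the Hessian at any point is diag(U_pp, U_qq) = diag(12(-3p^2 + 8p - 1), -18(2q + 1)).
At (3, 1): H = diag(-48, -54).
Both eigenvalues are negative, so H is negative definite: a local maximum.

local maximum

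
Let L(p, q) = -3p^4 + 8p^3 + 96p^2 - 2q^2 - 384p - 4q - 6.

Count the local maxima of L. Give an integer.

L separates as a function of p plus a function of q, so ∇L=0 decouples.
∂L/∂p = -12(p - 4)(p - 2)(p + 4) = 0 at p ∈ {-4, 2, 4}; ∂L/∂q = -4(q + 1) = 0 at q ∈ {-1}.
The Hessian is diagonal: diag(L_pp, L_qq). Second derivatives: L_pp(-4)=-576, L_pp(2)=144, L_pp(4)=-192; L_qq(-1)=-4.
Local maxima occur where both diagonal entries negative: (-4, -1), (4, -1). Count: 2.

2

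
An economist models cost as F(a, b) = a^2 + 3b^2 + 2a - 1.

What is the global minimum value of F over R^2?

-2

F(a,b) separates as P(a) + Q(b) − 1, so its minimum is min P + min Q − 1.
P'(a) = 2a + 2 vanishes at a ∈ {-1}; Q'(b) = 6b vanishes at b ∈ {0}.
Local minima of P (where P''>0): P(-1)=-1. Local minima of Q: Q(0)=0.
So the global minimum of F is P(-1) + Q(0) − 1 = -1 + 0 − 1 = -2, attained at (-1, 0).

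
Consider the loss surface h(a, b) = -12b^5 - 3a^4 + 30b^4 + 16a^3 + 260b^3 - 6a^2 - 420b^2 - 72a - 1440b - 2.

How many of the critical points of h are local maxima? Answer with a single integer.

h separates as a function of a plus a function of b, so ∇h=0 decouples.
∂h/∂a = -12(a - 3)(a - 2)(a + 1) = 0 at a ∈ {-1, 2, 3}; ∂h/∂b = -60(b - 4)(b - 2)(b + 1)(b + 3) = 0 at b ∈ {-3, -1, 2, 4}.
The Hessian is diagonal: diag(h_aa, h_bb). Second derivatives: h_aa(-1)=-144, h_aa(2)=36, h_aa(3)=-48; h_bb(-3)=4200, h_bb(-1)=-1800, h_bb(2)=1800, h_bb(4)=-4200.
Local maxima occur where both diagonal entries negative: (-1, -1), (-1, 4), (3, -1), (3, 4). Count: 4.

4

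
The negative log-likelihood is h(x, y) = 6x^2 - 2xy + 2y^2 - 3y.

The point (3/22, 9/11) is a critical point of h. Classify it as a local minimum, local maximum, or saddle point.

local minimum

The Hessian of h is constant: H = [[12, -2], [-2, 4]].
det(H) = 12·4 − (-2)² = 44.
det(H) > 0 and tr(H) = 16 > 0, so H is positive definite and the point is a local minimum.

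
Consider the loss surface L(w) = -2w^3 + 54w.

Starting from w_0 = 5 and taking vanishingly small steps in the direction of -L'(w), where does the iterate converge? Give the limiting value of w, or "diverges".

diverges

L'(w) = -6(w - 3)(w + 3), so L'(5) = -96.
Gradient descent moves in the -L' direction, i.e. w is increasing.
There is no critical point above w=5, and L' keeps the same sign, so the iterate runs off to +∞.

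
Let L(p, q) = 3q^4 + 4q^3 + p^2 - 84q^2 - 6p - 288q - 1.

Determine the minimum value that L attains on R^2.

-1482

L(p,q) separates as A(p) + B(q) − 1, so its minimum is min A + min B − 1.
A'(p) = 2p - 6 vanishes at p ∈ {3}; B'(q) = 12(q - 4)(q + 2)(q + 3) vanishes at q ∈ {-3, -2, 4}.
Local minima of A (where A''>0): A(3)=-9. Local minima of B: B(-3)=243, B(4)=-1472.
So the global minimum of L is A(3) + B(4) − 1 = -9 − 1472 − 1 = -1482, attained at (3, 4).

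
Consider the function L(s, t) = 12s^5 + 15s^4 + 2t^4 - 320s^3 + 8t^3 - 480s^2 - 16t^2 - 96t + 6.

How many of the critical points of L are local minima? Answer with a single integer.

4

L separates as a function of s plus a function of t, so ∇L=0 decouples.
∂L/∂s = 60s(s - 4)(s + 1)(s + 4) = 0 at s ∈ {-4, -1, 0, 4}; ∂L/∂t = 8(t - 2)(t + 2)(t + 3) = 0 at t ∈ {-3, -2, 2}.
The Hessian is diagonal: diag(L_ss, L_tt). Second derivatives: L_ss(-4)=-5760, L_ss(-1)=900, L_ss(0)=-960, L_ss(4)=9600; L_tt(-3)=40, L_tt(-2)=-32, L_tt(2)=160.
Local minima occur where both diagonal entries positive: (-1, -3), (-1, 2), (4, -3), (4, 2). Count: 4.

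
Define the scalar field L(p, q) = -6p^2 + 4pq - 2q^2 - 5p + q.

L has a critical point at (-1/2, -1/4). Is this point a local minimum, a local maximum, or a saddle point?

The Hessian of L is constant: H = [[-12, 4], [4, -4]].
det(H) = (-12)·(-4) − 4² = 32.
det(H) > 0 and tr(H) = -16 < 0, so H is negative definite and the point is a local maximum.

local maximum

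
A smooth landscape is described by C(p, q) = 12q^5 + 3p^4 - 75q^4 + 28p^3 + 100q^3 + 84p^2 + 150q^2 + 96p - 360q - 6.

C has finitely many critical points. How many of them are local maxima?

C separates as a function of p plus a function of q, so ∇C=0 decouples.
∂C/∂p = 12(p + 1)(p + 2)(p + 4) = 0 at p ∈ {-4, -2, -1}; ∂C/∂q = 60(q - 3)(q - 2)(q - 1)(q + 1) = 0 at q ∈ {-1, 1, 2, 3}.
The Hessian is diagonal: diag(C_pp, C_qq). Second derivatives: C_pp(-4)=72, C_pp(-2)=-24, C_pp(-1)=36; C_qq(-1)=-1440, C_qq(1)=240, C_qq(2)=-180, C_qq(3)=480.
Local maxima occur where both diagonal entries negative: (-2, -1), (-2, 2). Count: 2.

2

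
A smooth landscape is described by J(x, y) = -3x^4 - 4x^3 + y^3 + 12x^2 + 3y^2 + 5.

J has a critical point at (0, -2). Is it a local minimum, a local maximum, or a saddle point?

The mixed partial ∂²J/∂x∂y is 0, so the Hessian at any point is diag(J_xx, J_yy) = diag(12(-3x^2 - 2x + 2), 6(y + 1)).
At (0, -2): H = diag(24, -6).
The eigenvalues have opposite signs, so H is indefinite: a saddle point.

saddle point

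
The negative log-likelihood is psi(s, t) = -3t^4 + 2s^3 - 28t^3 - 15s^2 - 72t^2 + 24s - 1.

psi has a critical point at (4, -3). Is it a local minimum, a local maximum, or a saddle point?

The mixed partial ∂²psi/∂s∂t is 0, so the Hessian at any point is diag(psi_ss, psi_tt) = diag(6(2s - 5), -12(3t^2 + 14t + 12)).
At (4, -3): H = diag(18, 36).
Both eigenvalues are positive, so H is positive definite: a local minimum.

local minimum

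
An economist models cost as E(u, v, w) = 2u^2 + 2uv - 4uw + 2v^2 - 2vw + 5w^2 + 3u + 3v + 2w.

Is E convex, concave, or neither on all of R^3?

convex

E is quadratic, so its Hessian is the constant matrix H = [[4, 2, -4], [2, 4, -2], [-4, -2, 10]].
Leading principal minors: 4, 12, 72.
All positive ⇒ H ≻ 0 ⇒ convex.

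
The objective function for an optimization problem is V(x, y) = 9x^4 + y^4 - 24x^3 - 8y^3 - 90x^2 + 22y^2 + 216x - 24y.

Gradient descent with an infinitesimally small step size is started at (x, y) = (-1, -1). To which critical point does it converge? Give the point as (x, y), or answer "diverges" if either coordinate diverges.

V is separable, so gradient descent decouples: x follows -∂V/∂x, y follows -∂V/∂y.
∂V/∂x = 36(x - 3)(x - 1)(x + 2); at x=-1 this is 288, so x decreases.
∂V/∂y = 4(y - 3)(y - 2)(y - 1); at y=-1 this is -96, so y increases.
x converges to its nearest critical value -2 (a local min of the x-part); y converges to 1. The iterate converges to (-2, 1).

(-2, 1)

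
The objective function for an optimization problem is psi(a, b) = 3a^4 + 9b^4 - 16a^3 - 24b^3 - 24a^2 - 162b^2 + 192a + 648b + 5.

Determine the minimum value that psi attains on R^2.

psi(a,b) separates as P(a) + Q(b) + 5, so its minimum is min P + min Q + 5.
P'(a) = 12(a - 4)(a - 2)(a + 2) vanishes at a ∈ {-2, 2, 4}; Q'(b) = 36(b - 3)(b - 2)(b + 3) vanishes at b ∈ {-3, 2, 3}.
Local minima of P (where P''>0): P(-2)=-304, P(4)=128. Local minima of Q: Q(-3)=-2025, Q(3)=567.
So the global minimum of psi is P(-2) + Q(-3) + 5 = -304 − 2025 + 5 = -2324, attained at (-2, -3).

-2324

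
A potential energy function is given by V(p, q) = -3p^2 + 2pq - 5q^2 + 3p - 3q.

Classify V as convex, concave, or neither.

V is quadratic, so its Hessian is the constant matrix H = [[-6, 2], [2, -10]].
det(H) = 56, tr(H) = -16.
det(H) > 0 and tr(H) < 0, so H is negative definite everywhere: concave.

concave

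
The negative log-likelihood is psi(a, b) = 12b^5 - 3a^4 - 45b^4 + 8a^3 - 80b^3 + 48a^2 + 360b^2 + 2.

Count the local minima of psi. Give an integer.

2

psi separates as a function of a plus a function of b, so ∇psi=0 decouples.
∂psi/∂a = -12a(a - 4)(a + 2) = 0 at a ∈ {-2, 0, 4}; ∂psi/∂b = 60b(b - 3)(b - 2)(b + 2) = 0 at b ∈ {-2, 0, 2, 3}.
The Hessian is diagonal: diag(psi_aa, psi_bb). Second derivatives: psi_aa(-2)=-144, psi_aa(0)=96, psi_aa(4)=-288; psi_bb(-2)=-2400, psi_bb(0)=720, psi_bb(2)=-480, psi_bb(3)=900.
Local minima occur where both diagonal entries positive: (0, 0), (0, 3). Count: 2.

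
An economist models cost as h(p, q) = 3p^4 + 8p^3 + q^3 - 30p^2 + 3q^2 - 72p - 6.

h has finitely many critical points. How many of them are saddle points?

h separates as a function of p plus a function of q, so ∇h=0 decouples.
∂h/∂p = 12(p - 2)(p + 1)(p + 3) = 0 at p ∈ {-3, -1, 2}; ∂h/∂q = 3q(q + 2) = 0 at q ∈ {-2, 0}.
The Hessian is diagonal: diag(h_pp, h_qq). Second derivatives: h_pp(-3)=120, h_pp(-1)=-72, h_pp(2)=180; h_qq(-2)=-6, h_qq(0)=6.
Saddle points occur where the two diagonal entries have opposite signs: (-3, -2), (-1, 0), (2, -2). Count: 3.

3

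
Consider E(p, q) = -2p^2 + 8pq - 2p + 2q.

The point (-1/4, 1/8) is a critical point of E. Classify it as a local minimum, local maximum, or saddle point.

The Hessian of E is constant: H = [[-4, 8], [8, 0]].
det(H) = (-4)·0 − 8² = -64.
Since det(H) < 0, H is indefinite and the critical point is a saddle point.

saddle point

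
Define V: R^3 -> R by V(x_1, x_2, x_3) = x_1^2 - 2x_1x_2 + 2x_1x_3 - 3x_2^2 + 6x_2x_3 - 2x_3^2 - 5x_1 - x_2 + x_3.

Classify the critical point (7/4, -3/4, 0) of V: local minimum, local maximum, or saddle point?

saddle point

The Hessian is constant: H = [[2, -2, 2], [-2, -6, 6], [2, 6, -4]].
Leading principal minors: Δ₁ = 2, Δ₂ = -16, Δ₃ = -32.
The minors fit neither the all-positive nor the alternating-sign pattern, so H is indefinite: a saddle point.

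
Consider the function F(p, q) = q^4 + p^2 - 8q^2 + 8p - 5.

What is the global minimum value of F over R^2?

-37

F(p,q) separates as A(p) + B(q) − 5, so its minimum is min A + min B − 5.
A'(p) = 2p + 8 vanishes at p ∈ {-4}; B'(q) = 4q(q - 2)(q + 2) vanishes at q ∈ {-2, 0, 2}.
Local minima of A (where A''>0): A(-4)=-16. Local minima of B: B(-2)=-16, B(2)=-16.
So the global minimum of F is A(-4) + B(-2) − 5 = -16 − 16 − 5 = -37, attained at (-4, -2).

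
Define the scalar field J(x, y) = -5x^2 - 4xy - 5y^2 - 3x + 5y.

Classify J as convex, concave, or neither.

J is quadratic, so its Hessian is the constant matrix H = [[-10, -4], [-4, -10]].
det(H) = 84, tr(H) = -20.
det(H) > 0 and tr(H) < 0, so H is negative definite everywhere: concave.

concave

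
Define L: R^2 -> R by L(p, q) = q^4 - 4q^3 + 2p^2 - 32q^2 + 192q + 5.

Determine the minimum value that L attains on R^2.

-763

L(p,q) separates as A(p) + B(q) + 5, so its minimum is min A + min B + 5.
A'(p) = 4p vanishes at p ∈ {0}; B'(q) = 4(q - 4)(q - 3)(q + 4) vanishes at q ∈ {-4, 3, 4}.
Local minima of A (where A''>0): A(0)=0. Local minima of B: B(-4)=-768, B(4)=256.
So the global minimum of L is A(0) + B(-4) + 5 = 0 − 768 + 5 = -763, attained at (0, -4).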